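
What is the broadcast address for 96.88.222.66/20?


Network: 96.88.208.0/20
Host bits = 12
Set all host bits to 1:
Broadcast: 96.88.223.255


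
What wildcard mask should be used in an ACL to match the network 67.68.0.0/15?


Subnet mask: 255.254.0.0
Wildcard = 255.255.255.255 - subnet mask
255 - 255 = 0
255 - 254 = 1
255 - 0 = 255
255 - 0 = 255
Wildcard: 0.1.255.255


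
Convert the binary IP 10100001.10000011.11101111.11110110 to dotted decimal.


10100001 = 161
10000011 = 131
11101111 = 239
11110110 = 246
IP: 161.131.239.246


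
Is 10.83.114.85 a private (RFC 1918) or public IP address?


RFC 1918 private ranges:
  10.0.0.0/8 (10.0.0.0 - 10.255.255.255)
  172.16.0.0/12 (172.16.0.0 - 172.31.255.255)
  192.168.0.0/16 (192.168.0.0 - 192.168.255.255)
Private (in 10.0.0.0/8)


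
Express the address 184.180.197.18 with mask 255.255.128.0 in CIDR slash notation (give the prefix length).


Binary: 11111111.11111111.10000000.00000000
Count leading 1s
Prefix: /17


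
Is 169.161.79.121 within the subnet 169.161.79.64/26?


Subnet network: 169.161.79.64
Test IP AND mask: 169.161.79.64
Yes, 169.161.79.121 is in 169.161.79.64/26


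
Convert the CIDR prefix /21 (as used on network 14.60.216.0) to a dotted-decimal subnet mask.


/21 means 21 network bits, 11 host bits
Binary: 11111111111111111111100000000000
Mask: 255.255.248.0


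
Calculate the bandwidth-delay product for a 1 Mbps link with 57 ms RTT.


BDP = bandwidth * RTT
= 1 Mbps * 57 ms
= 1 * 1e6 * 57 / 1000 bits
= 57000 bits
= 7125 bytes
= 6.958 KB
BDP = 57000 bits (7125 bytes)


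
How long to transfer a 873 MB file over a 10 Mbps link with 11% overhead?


Effective throughput = 10 * (1 - 11/100) = 8.9 Mbps
File size in Mb = 873 * 8 = 6984 Mb
Time = 6984 / 8.9
Time = 784.7191 seconds


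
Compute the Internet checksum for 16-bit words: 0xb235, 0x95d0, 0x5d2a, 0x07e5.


Sum all words (with carry folding):
+ 0xb235 = 0xb235
+ 0x95d0 = 0x4806
+ 0x5d2a = 0xa530
+ 0x07e5 = 0xad15
One's complement: ~0xad15
Checksum = 0x52ea


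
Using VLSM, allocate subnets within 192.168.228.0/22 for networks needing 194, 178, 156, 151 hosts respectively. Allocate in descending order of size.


194 hosts -> /24 (254 usable): 192.168.228.0/24
178 hosts -> /24 (254 usable): 192.168.229.0/24
156 hosts -> /24 (254 usable): 192.168.230.0/24
151 hosts -> /24 (254 usable): 192.168.231.0/24
Allocation: 192.168.228.0/24 (194 hosts, 254 usable); 192.168.229.0/24 (178 hosts, 254 usable); 192.168.230.0/24 (156 hosts, 254 usable); 192.168.231.0/24 (151 hosts, 254 usable)


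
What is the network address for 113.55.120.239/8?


IP:   01110001.00110111.01111000.11101111
Mask: 11111111.00000000.00000000.00000000
AND operation:
Net:  01110001.00000000.00000000.00000000
Network: 113.0.0.0/8


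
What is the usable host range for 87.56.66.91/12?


Network: 87.48.0.0
Broadcast: 87.63.255.255
First usable = network + 1
Last usable = broadcast - 1
Range: 87.48.0.1 to 87.63.255.254


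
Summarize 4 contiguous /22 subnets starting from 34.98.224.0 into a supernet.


Original prefix: /22
Number of subnets: 4 = 2^2
New prefix = 22 - 2 = 20
Supernet: 34.98.224.0/20


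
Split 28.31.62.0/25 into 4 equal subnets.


New prefix = 25 + 2 = 27
Each subnet has 32 addresses
  28.31.62.0/27
  28.31.62.32/27
  28.31.62.64/27
  28.31.62.96/27
Subnets: 28.31.62.0/27, 28.31.62.32/27, 28.31.62.64/27, 28.31.62.96/27


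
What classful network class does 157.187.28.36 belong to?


First octet: 157
Binary: 10011101
10xxxxxx -> Class B (128-191)
Class B, default mask 255.255.0.0 (/16)


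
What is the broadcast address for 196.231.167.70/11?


Network: 196.224.0.0/11
Host bits = 21
Set all host bits to 1:
Broadcast: 196.255.255.255


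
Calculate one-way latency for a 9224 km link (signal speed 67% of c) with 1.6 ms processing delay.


Speed = 0.67 * 3e5 km/s = 201000 km/s
Propagation delay = 9224 / 201000 = 0.0459 s = 45.8905 ms
Processing delay = 1.6 ms
Total one-way latency = 47.4905 ms


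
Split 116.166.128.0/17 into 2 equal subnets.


New prefix = 17 + 1 = 18
Each subnet has 16384 addresses
  116.166.128.0/18
  116.166.192.0/18
Subnets: 116.166.128.0/18, 116.166.192.0/18


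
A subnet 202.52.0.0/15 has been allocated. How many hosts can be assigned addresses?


Host bits = 32 - 15 = 17
Total addresses = 2^17 = 131072
Usable = total - 2 (network and broadcast)
Usable hosts: 131070


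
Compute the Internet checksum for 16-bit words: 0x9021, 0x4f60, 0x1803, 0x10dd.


Sum all words (with carry folding):
+ 0x9021 = 0x9021
+ 0x4f60 = 0xdf81
+ 0x1803 = 0xf784
+ 0x10dd = 0x0862
One's complement: ~0x0862
Checksum = 0xf79d


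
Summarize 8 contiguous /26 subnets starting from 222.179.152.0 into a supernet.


Original prefix: /26
Number of subnets: 8 = 2^3
New prefix = 26 - 3 = 23
Supernet: 222.179.152.0/23


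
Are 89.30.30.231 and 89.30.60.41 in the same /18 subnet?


Mask: 255.255.192.0
89.30.30.231 AND mask = 89.30.0.0
89.30.60.41 AND mask = 89.30.0.0
Yes, same subnet (89.30.0.0)


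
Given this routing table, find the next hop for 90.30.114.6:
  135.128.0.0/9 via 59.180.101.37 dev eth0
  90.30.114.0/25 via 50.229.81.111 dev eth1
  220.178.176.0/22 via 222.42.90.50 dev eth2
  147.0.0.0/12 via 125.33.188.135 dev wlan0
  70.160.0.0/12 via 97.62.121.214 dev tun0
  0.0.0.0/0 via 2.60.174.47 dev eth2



Longest prefix match for 90.30.114.6:
  /9 135.128.0.0: no
  /25 90.30.114.0: MATCH
  /22 220.178.176.0: no
  /12 147.0.0.0: no
  /12 70.160.0.0: no
  /0 0.0.0.0: MATCH
Selected: next-hop 50.229.81.111 via eth1 (matched /25)


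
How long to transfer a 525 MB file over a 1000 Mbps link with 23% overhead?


Effective throughput = 1000 * (1 - 23/100) = 770 Mbps
File size in Mb = 525 * 8 = 4200 Mb
Time = 4200 / 770
Time = 5.4545 seconds


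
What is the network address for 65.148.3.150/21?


IP:   01000001.10010100.00000011.10010110
Mask: 11111111.11111111.11111000.00000000
AND operation:
Net:  01000001.10010100.00000000.00000000
Network: 65.148.0.0/21


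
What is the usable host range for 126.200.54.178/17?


Network: 126.200.0.0
Broadcast: 126.200.127.255
First usable = network + 1
Last usable = broadcast - 1
Range: 126.200.0.1 to 126.200.127.254


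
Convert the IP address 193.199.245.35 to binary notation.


193 = 11000001
199 = 11000111
245 = 11110101
35 = 00100011
Binary: 11000001.11000111.11110101.00100011


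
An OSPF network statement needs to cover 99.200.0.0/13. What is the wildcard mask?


Subnet mask: 255.248.0.0
Wildcard = 255.255.255.255 - subnet mask
255 - 255 = 0
255 - 248 = 7
255 - 0 = 255
255 - 0 = 255
Wildcard: 0.7.255.255


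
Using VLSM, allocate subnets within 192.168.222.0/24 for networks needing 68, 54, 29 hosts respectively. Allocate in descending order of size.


68 hosts -> /25 (126 usable): 192.168.222.0/25
54 hosts -> /26 (62 usable): 192.168.222.128/26
29 hosts -> /27 (30 usable): 192.168.222.192/27
Allocation: 192.168.222.0/25 (68 hosts, 126 usable); 192.168.222.128/26 (54 hosts, 62 usable); 192.168.222.192/27 (29 hosts, 30 usable)


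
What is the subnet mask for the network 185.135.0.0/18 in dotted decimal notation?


/18 means 18 network bits, 14 host bits
Binary: 11111111111111111100000000000000
Mask: 255.255.192.0


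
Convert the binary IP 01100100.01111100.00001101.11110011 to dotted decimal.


01100100 = 100
01111100 = 124
00001101 = 13
11110011 = 243
IP: 100.124.13.243


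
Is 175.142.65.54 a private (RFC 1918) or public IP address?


RFC 1918 private ranges:
  10.0.0.0/8 (10.0.0.0 - 10.255.255.255)
  172.16.0.0/12 (172.16.0.0 - 172.31.255.255)
  192.168.0.0/16 (192.168.0.0 - 192.168.255.255)
Public (not in any RFC 1918 range)


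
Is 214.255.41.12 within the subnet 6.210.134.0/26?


Subnet network: 6.210.134.0
Test IP AND mask: 214.255.41.0
No, 214.255.41.12 is not in 6.210.134.0/26


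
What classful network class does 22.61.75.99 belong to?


First octet: 22
Binary: 00010110
0xxxxxxx -> Class A (1-126)
Class A, default mask 255.0.0.0 (/8)


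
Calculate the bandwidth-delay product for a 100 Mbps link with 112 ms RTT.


BDP = bandwidth * RTT
= 100 Mbps * 112 ms
= 100 * 1e6 * 112 / 1000 bits
= 11200000 bits
= 1400000 bytes
= 1367.1875 KB
BDP = 11200000 bits (1400000 bytes)


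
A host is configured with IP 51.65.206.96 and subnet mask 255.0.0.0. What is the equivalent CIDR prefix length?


Binary: 11111111.00000000.00000000.00000000
Count leading 1s
Prefix: /8


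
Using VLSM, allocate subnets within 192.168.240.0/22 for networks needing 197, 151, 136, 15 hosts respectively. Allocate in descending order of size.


197 hosts -> /24 (254 usable): 192.168.240.0/24
151 hosts -> /24 (254 usable): 192.168.241.0/24
136 hosts -> /24 (254 usable): 192.168.242.0/24
15 hosts -> /27 (30 usable): 192.168.243.0/27
Allocation: 192.168.240.0/24 (197 hosts, 254 usable); 192.168.241.0/24 (151 hosts, 254 usable); 192.168.242.0/24 (136 hosts, 254 usable); 192.168.243.0/27 (15 hosts, 30 usable)


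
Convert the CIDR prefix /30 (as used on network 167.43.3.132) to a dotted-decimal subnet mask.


/30 means 30 network bits, 2 host bits
Binary: 11111111111111111111111111111100
Mask: 255.255.255.252


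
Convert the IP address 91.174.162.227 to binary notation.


91 = 01011011
174 = 10101110
162 = 10100010
227 = 11100011
Binary: 01011011.10101110.10100010.11100011


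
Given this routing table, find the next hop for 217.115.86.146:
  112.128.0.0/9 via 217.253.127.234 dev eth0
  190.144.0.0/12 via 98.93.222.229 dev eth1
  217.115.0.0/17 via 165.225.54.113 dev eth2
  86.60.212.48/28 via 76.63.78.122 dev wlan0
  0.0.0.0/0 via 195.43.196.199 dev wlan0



Longest prefix match for 217.115.86.146:
  /9 112.128.0.0: no
  /12 190.144.0.0: no
  /17 217.115.0.0: MATCH
  /28 86.60.212.48: no
  /0 0.0.0.0: MATCH
Selected: next-hop 165.225.54.113 via eth2 (matched /17)


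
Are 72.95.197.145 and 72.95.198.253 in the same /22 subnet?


Mask: 255.255.252.0
72.95.197.145 AND mask = 72.95.196.0
72.95.198.253 AND mask = 72.95.196.0
Yes, same subnet (72.95.196.0)


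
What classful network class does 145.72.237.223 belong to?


First octet: 145
Binary: 10010001
10xxxxxx -> Class B (128-191)
Class B, default mask 255.255.0.0 (/16)


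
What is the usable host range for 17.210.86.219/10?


Network: 17.192.0.0
Broadcast: 17.255.255.255
First usable = network + 1
Last usable = broadcast - 1
Range: 17.192.0.1 to 17.255.255.254


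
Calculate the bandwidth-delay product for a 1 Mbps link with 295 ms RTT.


BDP = bandwidth * RTT
= 1 Mbps * 295 ms
= 1 * 1e6 * 295 / 1000 bits
= 295000 bits
= 36875 bytes
= 36.0107 KB
BDP = 295000 bits (36875 bytes)


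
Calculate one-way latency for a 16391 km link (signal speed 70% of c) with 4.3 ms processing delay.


Speed = 0.7 * 3e5 km/s = 210000 km/s
Propagation delay = 16391 / 210000 = 0.0781 s = 78.0524 ms
Processing delay = 4.3 ms
Total one-way latency = 82.3524 ms


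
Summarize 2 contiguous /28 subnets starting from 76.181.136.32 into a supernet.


Original prefix: /28
Number of subnets: 2 = 2^1
New prefix = 28 - 1 = 27
Supernet: 76.181.136.32/27


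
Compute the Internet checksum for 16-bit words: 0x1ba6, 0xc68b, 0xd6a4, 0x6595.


Sum all words (with carry folding):
+ 0x1ba6 = 0x1ba6
+ 0xc68b = 0xe231
+ 0xd6a4 = 0xb8d6
+ 0x6595 = 0x1e6c
One's complement: ~0x1e6c
Checksum = 0xe193


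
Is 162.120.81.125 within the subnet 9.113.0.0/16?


Subnet network: 9.113.0.0
Test IP AND mask: 162.120.0.0
No, 162.120.81.125 is not in 9.113.0.0/16


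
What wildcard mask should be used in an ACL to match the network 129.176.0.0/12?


Subnet mask: 255.240.0.0
Wildcard = 255.255.255.255 - subnet mask
255 - 255 = 0
255 - 240 = 15
255 - 0 = 255
255 - 0 = 255
Wildcard: 0.15.255.255


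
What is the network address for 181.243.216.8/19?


IP:   10110101.11110011.11011000.00001000
Mask: 11111111.11111111.11100000.00000000
AND operation:
Net:  10110101.11110011.11000000.00000000
Network: 181.243.192.0/19


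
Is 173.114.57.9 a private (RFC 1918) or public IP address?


RFC 1918 private ranges:
  10.0.0.0/8 (10.0.0.0 - 10.255.255.255)
  172.16.0.0/12 (172.16.0.0 - 172.31.255.255)
  192.168.0.0/16 (192.168.0.0 - 192.168.255.255)
Public (not in any RFC 1918 range)


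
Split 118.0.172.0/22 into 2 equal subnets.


New prefix = 22 + 1 = 23
Each subnet has 512 addresses
  118.0.172.0/23
  118.0.174.0/23
Subnets: 118.0.172.0/23, 118.0.174.0/23


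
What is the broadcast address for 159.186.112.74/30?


Network: 159.186.112.72/30
Host bits = 2
Set all host bits to 1:
Broadcast: 159.186.112.75


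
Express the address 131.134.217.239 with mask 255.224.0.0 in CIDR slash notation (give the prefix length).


Binary: 11111111.11100000.00000000.00000000
Count leading 1s
Prefix: /11


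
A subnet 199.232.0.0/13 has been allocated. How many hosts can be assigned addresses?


Host bits = 32 - 13 = 19
Total addresses = 2^19 = 524288
Usable = total - 2 (network and broadcast)
Usable hosts: 524286


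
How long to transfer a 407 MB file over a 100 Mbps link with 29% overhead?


Effective throughput = 100 * (1 - 29/100) = 71 Mbps
File size in Mb = 407 * 8 = 3256 Mb
Time = 3256 / 71
Time = 45.8592 seconds


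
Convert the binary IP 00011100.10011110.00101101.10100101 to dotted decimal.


00011100 = 28
10011110 = 158
00101101 = 45
10100101 = 165
IP: 28.158.45.165


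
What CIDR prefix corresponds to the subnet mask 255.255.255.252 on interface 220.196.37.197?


Binary: 11111111.11111111.11111111.11111100
Count leading 1s
Prefix: /30


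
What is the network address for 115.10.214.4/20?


IP:   01110011.00001010.11010110.00000100
Mask: 11111111.11111111.11110000.00000000
AND operation:
Net:  01110011.00001010.11010000.00000000
Network: 115.10.208.0/20


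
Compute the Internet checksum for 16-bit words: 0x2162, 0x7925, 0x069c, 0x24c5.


Sum all words (with carry folding):
+ 0x2162 = 0x2162
+ 0x7925 = 0x9a87
+ 0x069c = 0xa123
+ 0x24c5 = 0xc5e8
One's complement: ~0xc5e8
Checksum = 0x3a17


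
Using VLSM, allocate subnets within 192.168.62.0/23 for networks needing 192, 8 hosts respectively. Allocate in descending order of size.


192 hosts -> /24 (254 usable): 192.168.62.0/24
8 hosts -> /28 (14 usable): 192.168.63.0/28
Allocation: 192.168.62.0/24 (192 hosts, 254 usable); 192.168.63.0/28 (8 hosts, 14 usable)


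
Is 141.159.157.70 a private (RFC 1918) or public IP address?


RFC 1918 private ranges:
  10.0.0.0/8 (10.0.0.0 - 10.255.255.255)
  172.16.0.0/12 (172.16.0.0 - 172.31.255.255)
  192.168.0.0/16 (192.168.0.0 - 192.168.255.255)
Public (not in any RFC 1918 range)


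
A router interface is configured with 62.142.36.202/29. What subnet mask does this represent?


/29 means 29 network bits, 3 host bits
Binary: 11111111111111111111111111111000
Mask: 255.255.255.248


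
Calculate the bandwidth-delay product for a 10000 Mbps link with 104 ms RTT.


BDP = bandwidth * RTT
= 10000 Mbps * 104 ms
= 10000 * 1e6 * 104 / 1000 bits
= 1040000000 bits
= 130000000 bytes
= 126953.125 KB
BDP = 1040000000 bits (130000000 bytes)


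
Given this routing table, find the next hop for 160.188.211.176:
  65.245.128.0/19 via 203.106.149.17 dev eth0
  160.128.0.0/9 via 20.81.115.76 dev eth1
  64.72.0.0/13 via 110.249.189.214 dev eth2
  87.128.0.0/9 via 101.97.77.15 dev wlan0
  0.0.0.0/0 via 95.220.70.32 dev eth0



Longest prefix match for 160.188.211.176:
  /19 65.245.128.0: no
  /9 160.128.0.0: MATCH
  /13 64.72.0.0: no
  /9 87.128.0.0: no
  /0 0.0.0.0: MATCH
Selected: next-hop 20.81.115.76 via eth1 (matched /9)


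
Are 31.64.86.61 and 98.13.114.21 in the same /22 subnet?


Mask: 255.255.252.0
31.64.86.61 AND mask = 31.64.84.0
98.13.114.21 AND mask = 98.13.112.0
No, different subnets (31.64.84.0 vs 98.13.112.0)


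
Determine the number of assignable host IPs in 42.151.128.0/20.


Host bits = 32 - 20 = 12
Total addresses = 2^12 = 4096
Usable = total - 2 (network and broadcast)
Usable hosts: 4094


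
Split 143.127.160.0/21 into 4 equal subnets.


New prefix = 21 + 2 = 23
Each subnet has 512 addresses
  143.127.160.0/23
  143.127.162.0/23
  143.127.164.0/23
  143.127.166.0/23
Subnets: 143.127.160.0/23, 143.127.162.0/23, 143.127.164.0/23, 143.127.166.0/23


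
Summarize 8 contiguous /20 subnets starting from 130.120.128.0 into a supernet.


Original prefix: /20
Number of subnets: 8 = 2^3
New prefix = 20 - 3 = 17
Supernet: 130.120.128.0/17


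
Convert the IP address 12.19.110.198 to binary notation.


12 = 00001100
19 = 00010011
110 = 01101110
198 = 11000110
Binary: 00001100.00010011.01101110.11000110


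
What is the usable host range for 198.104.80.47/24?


Network: 198.104.80.0
Broadcast: 198.104.80.255
First usable = network + 1
Last usable = broadcast - 1
Range: 198.104.80.1 to 198.104.80.254


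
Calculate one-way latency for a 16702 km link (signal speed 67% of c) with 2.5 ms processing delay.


Speed = 0.67 * 3e5 km/s = 201000 km/s
Propagation delay = 16702 / 201000 = 0.0831 s = 83.0945 ms
Processing delay = 2.5 ms
Total one-way latency = 85.5945 ms


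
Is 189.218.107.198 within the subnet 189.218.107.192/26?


Subnet network: 189.218.107.192
Test IP AND mask: 189.218.107.192
Yes, 189.218.107.198 is in 189.218.107.192/26


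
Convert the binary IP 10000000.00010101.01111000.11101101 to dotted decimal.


10000000 = 128
00010101 = 21
01111000 = 120
11101101 = 237
IP: 128.21.120.237


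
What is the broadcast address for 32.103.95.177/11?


Network: 32.96.0.0/11
Host bits = 21
Set all host bits to 1:
Broadcast: 32.127.255.255


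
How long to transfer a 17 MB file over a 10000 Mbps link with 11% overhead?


Effective throughput = 10000 * (1 - 11/100) = 8900 Mbps
File size in Mb = 17 * 8 = 136 Mb
Time = 136 / 8900
Time = 0.0153 seconds


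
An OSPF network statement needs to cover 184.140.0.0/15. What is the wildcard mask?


Subnet mask: 255.254.0.0
Wildcard = 255.255.255.255 - subnet mask
255 - 255 = 0
255 - 254 = 1
255 - 0 = 255
255 - 0 = 255
Wildcard: 0.1.255.255


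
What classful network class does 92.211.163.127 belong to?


First octet: 92
Binary: 01011100
0xxxxxxx -> Class A (1-126)
Class A, default mask 255.0.0.0 (/8)


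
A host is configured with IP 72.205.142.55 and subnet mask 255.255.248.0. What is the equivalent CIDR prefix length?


Binary: 11111111.11111111.11111000.00000000
Count leading 1s
Prefix: /21


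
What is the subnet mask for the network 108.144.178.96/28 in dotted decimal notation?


/28 means 28 network bits, 4 host bits
Binary: 11111111111111111111111111110000
Mask: 255.255.255.240


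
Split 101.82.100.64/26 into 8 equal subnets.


New prefix = 26 + 3 = 29
Each subnet has 8 addresses
  101.82.100.64/29
  101.82.100.72/29
  101.82.100.80/29
  101.82.100.88/29
  101.82.100.96/29
  101.82.100.104/29
  101.82.100.112/29
  101.82.100.120/29
Subnets: 101.82.100.64/29, 101.82.100.72/29, 101.82.100.80/29, 101.82.100.88/29, 101.82.100.96/29, 101.82.100.104/29, 101.82.100.112/29, 101.82.100.120/29


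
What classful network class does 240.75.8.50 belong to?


First octet: 240
Binary: 11110000
1111xxxx -> Class E (240-255)
Class E (reserved), default mask N/A


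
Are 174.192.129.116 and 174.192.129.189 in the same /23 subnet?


Mask: 255.255.254.0
174.192.129.116 AND mask = 174.192.128.0
174.192.129.189 AND mask = 174.192.128.0
Yes, same subnet (174.192.128.0)


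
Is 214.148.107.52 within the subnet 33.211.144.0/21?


Subnet network: 33.211.144.0
Test IP AND mask: 214.148.104.0
No, 214.148.107.52 is not in 33.211.144.0/21


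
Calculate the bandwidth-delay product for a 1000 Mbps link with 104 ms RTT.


BDP = bandwidth * RTT
= 1000 Mbps * 104 ms
= 1000 * 1e6 * 104 / 1000 bits
= 104000000 bits
= 13000000 bytes
= 12695.3125 KB
BDP = 104000000 bits (13000000 bytes)


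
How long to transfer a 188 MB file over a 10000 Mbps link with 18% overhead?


Effective throughput = 10000 * (1 - 18/100) = 8200 Mbps
File size in Mb = 188 * 8 = 1504 Mb
Time = 1504 / 8200
Time = 0.1834 seconds


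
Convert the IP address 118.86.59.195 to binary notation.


118 = 01110110
86 = 01010110
59 = 00111011
195 = 11000011
Binary: 01110110.01010110.00111011.11000011


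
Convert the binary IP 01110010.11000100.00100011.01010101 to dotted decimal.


01110010 = 114
11000100 = 196
00100011 = 35
01010101 = 85
IP: 114.196.35.85


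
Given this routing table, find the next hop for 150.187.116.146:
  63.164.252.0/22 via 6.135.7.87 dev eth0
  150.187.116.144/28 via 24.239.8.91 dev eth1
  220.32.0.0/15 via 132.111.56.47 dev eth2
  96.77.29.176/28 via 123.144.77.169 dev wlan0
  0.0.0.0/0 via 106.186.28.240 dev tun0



Longest prefix match for 150.187.116.146:
  /22 63.164.252.0: no
  /28 150.187.116.144: MATCH
  /15 220.32.0.0: no
  /28 96.77.29.176: no
  /0 0.0.0.0: MATCH
Selected: next-hop 24.239.8.91 via eth1 (matched /28)


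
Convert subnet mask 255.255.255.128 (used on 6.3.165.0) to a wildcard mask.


Subnet mask: 255.255.255.128
Wildcard = 255.255.255.255 - subnet mask
255 - 255 = 0
255 - 255 = 0
255 - 255 = 0
255 - 128 = 127
Wildcard: 0.0.0.127


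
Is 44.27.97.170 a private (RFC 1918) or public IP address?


RFC 1918 private ranges:
  10.0.0.0/8 (10.0.0.0 - 10.255.255.255)
  172.16.0.0/12 (172.16.0.0 - 172.31.255.255)
  192.168.0.0/16 (192.168.0.0 - 192.168.255.255)
Public (not in any RFC 1918 range)


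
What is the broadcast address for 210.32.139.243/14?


Network: 210.32.0.0/14
Host bits = 18
Set all host bits to 1:
Broadcast: 210.35.255.255


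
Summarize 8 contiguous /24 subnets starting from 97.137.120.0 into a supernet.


Original prefix: /24
Number of subnets: 8 = 2^3
New prefix = 24 - 3 = 21
Supernet: 97.137.120.0/21


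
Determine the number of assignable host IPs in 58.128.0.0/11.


Host bits = 32 - 11 = 21
Total addresses = 2^21 = 2097152
Usable = total - 2 (network and broadcast)
Usable hosts: 2097150


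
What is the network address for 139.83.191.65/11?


IP:   10001011.01010011.10111111.01000001
Mask: 11111111.11100000.00000000.00000000
AND operation:
Net:  10001011.01000000.00000000.00000000
Network: 139.64.0.0/11


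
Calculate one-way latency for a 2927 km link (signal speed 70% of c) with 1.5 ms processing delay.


Speed = 0.7 * 3e5 km/s = 210000 km/s
Propagation delay = 2927 / 210000 = 0.0139 s = 13.9381 ms
Processing delay = 1.5 ms
Total one-way latency = 15.4381 ms


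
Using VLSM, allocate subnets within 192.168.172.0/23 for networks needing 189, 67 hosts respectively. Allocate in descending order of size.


189 hosts -> /24 (254 usable): 192.168.172.0/24
67 hosts -> /25 (126 usable): 192.168.173.0/25
Allocation: 192.168.172.0/24 (189 hosts, 254 usable); 192.168.173.0/25 (67 hosts, 126 usable)


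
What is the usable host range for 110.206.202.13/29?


Network: 110.206.202.8
Broadcast: 110.206.202.15
First usable = network + 1
Last usable = broadcast - 1
Range: 110.206.202.9 to 110.206.202.14


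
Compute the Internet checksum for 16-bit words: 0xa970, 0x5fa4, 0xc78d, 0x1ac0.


Sum all words (with carry folding):
+ 0xa970 = 0xa970
+ 0x5fa4 = 0x0915
+ 0xc78d = 0xd0a2
+ 0x1ac0 = 0xeb62
One's complement: ~0xeb62
Checksum = 0x149d


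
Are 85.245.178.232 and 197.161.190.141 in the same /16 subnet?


Mask: 255.255.0.0
85.245.178.232 AND mask = 85.245.0.0
197.161.190.141 AND mask = 197.161.0.0
No, different subnets (85.245.0.0 vs 197.161.0.0)


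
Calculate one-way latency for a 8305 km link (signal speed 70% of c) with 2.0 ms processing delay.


Speed = 0.7 * 3e5 km/s = 210000 km/s
Propagation delay = 8305 / 210000 = 0.0395 s = 39.5476 ms
Processing delay = 2.0 ms
Total one-way latency = 41.5476 ms


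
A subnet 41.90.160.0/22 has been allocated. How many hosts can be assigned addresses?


Host bits = 32 - 22 = 10
Total addresses = 2^10 = 1024
Usable = total - 2 (network and broadcast)
Usable hosts: 1022


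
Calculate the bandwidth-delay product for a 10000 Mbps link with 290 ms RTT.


BDP = bandwidth * RTT
= 10000 Mbps * 290 ms
= 10000 * 1e6 * 290 / 1000 bits
= 2900000000 bits
= 362500000 bytes
= 354003.9062 KB
BDP = 2900000000 bits (362500000 bytes)


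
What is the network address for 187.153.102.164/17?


IP:   10111011.10011001.01100110.10100100
Mask: 11111111.11111111.10000000.00000000
AND operation:
Net:  10111011.10011001.00000000.00000000
Network: 187.153.0.0/17


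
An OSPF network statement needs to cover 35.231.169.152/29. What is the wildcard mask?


Subnet mask: 255.255.255.248
Wildcard = 255.255.255.255 - subnet mask
255 - 255 = 0
255 - 255 = 0
255 - 255 = 0
255 - 248 = 7
Wildcard: 0.0.0.7


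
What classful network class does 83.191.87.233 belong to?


First octet: 83
Binary: 01010011
0xxxxxxx -> Class A (1-126)
Class A, default mask 255.0.0.0 (/8)


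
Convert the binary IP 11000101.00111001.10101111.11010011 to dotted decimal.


11000101 = 197
00111001 = 57
10101111 = 175
11010011 = 211
IP: 197.57.175.211


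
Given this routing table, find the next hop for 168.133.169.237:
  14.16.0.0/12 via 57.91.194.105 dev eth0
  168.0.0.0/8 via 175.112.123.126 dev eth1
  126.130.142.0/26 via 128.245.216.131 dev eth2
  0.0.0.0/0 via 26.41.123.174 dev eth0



Longest prefix match for 168.133.169.237:
  /12 14.16.0.0: no
  /8 168.0.0.0: MATCH
  /26 126.130.142.0: no
  /0 0.0.0.0: MATCH
Selected: next-hop 175.112.123.126 via eth1 (matched /8)


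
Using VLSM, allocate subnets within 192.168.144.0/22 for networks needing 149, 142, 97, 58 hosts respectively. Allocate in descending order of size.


149 hosts -> /24 (254 usable): 192.168.144.0/24
142 hosts -> /24 (254 usable): 192.168.145.0/24
97 hosts -> /25 (126 usable): 192.168.146.0/25
58 hosts -> /26 (62 usable): 192.168.146.128/26
Allocation: 192.168.144.0/24 (149 hosts, 254 usable); 192.168.145.0/24 (142 hosts, 254 usable); 192.168.146.0/25 (97 hosts, 126 usable); 192.168.146.128/26 (58 hosts, 62 usable)


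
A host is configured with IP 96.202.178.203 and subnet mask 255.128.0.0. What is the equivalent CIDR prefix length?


Binary: 11111111.10000000.00000000.00000000
Count leading 1s
Prefix: /9


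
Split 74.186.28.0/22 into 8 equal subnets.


New prefix = 22 + 3 = 25
Each subnet has 128 addresses
  74.186.28.0/25
  74.186.28.128/25
  74.186.29.0/25
  74.186.29.128/25
  74.186.30.0/25
  74.186.30.128/25
  74.186.31.0/25
  74.186.31.128/25
Subnets: 74.186.28.0/25, 74.186.28.128/25, 74.186.29.0/25, 74.186.29.128/25, 74.186.30.0/25, 74.186.30.128/25, 74.186.31.0/25, 74.186.31.128/25


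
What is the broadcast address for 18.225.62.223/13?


Network: 18.224.0.0/13
Host bits = 19
Set all host bits to 1:
Broadcast: 18.231.255.255


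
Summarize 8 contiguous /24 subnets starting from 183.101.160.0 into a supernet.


Original prefix: /24
Number of subnets: 8 = 2^3
New prefix = 24 - 3 = 21
Supernet: 183.101.160.0/21


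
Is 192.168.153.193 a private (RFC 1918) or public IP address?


RFC 1918 private ranges:
  10.0.0.0/8 (10.0.0.0 - 10.255.255.255)
  172.16.0.0/12 (172.16.0.0 - 172.31.255.255)
  192.168.0.0/16 (192.168.0.0 - 192.168.255.255)
Private (in 192.168.0.0/16)


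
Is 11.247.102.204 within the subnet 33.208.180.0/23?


Subnet network: 33.208.180.0
Test IP AND mask: 11.247.102.0
No, 11.247.102.204 is not in 33.208.180.0/23


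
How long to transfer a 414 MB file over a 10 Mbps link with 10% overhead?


Effective throughput = 10 * (1 - 10/100) = 9 Mbps
File size in Mb = 414 * 8 = 3312 Mb
Time = 3312 / 9
Time = 368 seconds


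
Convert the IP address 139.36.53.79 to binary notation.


139 = 10001011
36 = 00100100
53 = 00110101
79 = 01001111
Binary: 10001011.00100100.00110101.01001111


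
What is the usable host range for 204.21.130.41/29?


Network: 204.21.130.40
Broadcast: 204.21.130.47
First usable = network + 1
Last usable = broadcast - 1
Range: 204.21.130.41 to 204.21.130.46


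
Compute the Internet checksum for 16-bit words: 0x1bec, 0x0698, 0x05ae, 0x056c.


Sum all words (with carry folding):
+ 0x1bec = 0x1bec
+ 0x0698 = 0x2284
+ 0x05ae = 0x2832
+ 0x056c = 0x2d9e
One's complement: ~0x2d9e
Checksum = 0xd261


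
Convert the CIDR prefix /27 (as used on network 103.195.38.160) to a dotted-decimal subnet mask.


/27 means 27 network bits, 5 host bits
Binary: 11111111111111111111111111100000
Mask: 255.255.255.224


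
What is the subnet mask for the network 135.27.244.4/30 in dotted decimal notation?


/30 means 30 network bits, 2 host bits
Binary: 11111111111111111111111111111100
Mask: 255.255.255.252


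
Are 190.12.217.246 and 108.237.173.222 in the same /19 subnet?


Mask: 255.255.224.0
190.12.217.246 AND mask = 190.12.192.0
108.237.173.222 AND mask = 108.237.160.0
No, different subnets (190.12.192.0 vs 108.237.160.0)


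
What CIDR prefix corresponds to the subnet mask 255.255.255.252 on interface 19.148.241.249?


Binary: 11111111.11111111.11111111.11111100
Count leading 1s
Prefix: /30


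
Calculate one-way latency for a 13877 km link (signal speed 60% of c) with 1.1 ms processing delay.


Speed = 0.6 * 3e5 km/s = 180000 km/s
Propagation delay = 13877 / 180000 = 0.0771 s = 77.0944 ms
Processing delay = 1.1 ms
Total one-way latency = 78.1944 ms


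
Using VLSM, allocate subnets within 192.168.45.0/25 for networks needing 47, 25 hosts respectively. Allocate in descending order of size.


47 hosts -> /26 (62 usable): 192.168.45.0/26
25 hosts -> /27 (30 usable): 192.168.45.64/27
Allocation: 192.168.45.0/26 (47 hosts, 62 usable); 192.168.45.64/27 (25 hosts, 30 usable)


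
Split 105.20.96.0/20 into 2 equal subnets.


New prefix = 20 + 1 = 21
Each subnet has 2048 addresses
  105.20.96.0/21
  105.20.104.0/21
Subnets: 105.20.96.0/21, 105.20.104.0/21


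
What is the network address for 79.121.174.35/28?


IP:   01001111.01111001.10101110.00100011
Mask: 11111111.11111111.11111111.11110000
AND operation:
Net:  01001111.01111001.10101110.00100000
Network: 79.121.174.32/28


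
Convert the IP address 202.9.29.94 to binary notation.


202 = 11001010
9 = 00001001
29 = 00011101
94 = 01011110
Binary: 11001010.00001001.00011101.01011110


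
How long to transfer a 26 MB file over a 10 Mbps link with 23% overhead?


Effective throughput = 10 * (1 - 23/100) = 7.7 Mbps
File size in Mb = 26 * 8 = 208 Mb
Time = 208 / 7.7
Time = 27.013 seconds


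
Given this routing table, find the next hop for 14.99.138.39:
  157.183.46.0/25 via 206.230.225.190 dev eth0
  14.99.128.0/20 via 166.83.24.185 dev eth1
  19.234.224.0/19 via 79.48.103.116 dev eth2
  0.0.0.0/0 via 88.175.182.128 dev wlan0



Longest prefix match for 14.99.138.39:
  /25 157.183.46.0: no
  /20 14.99.128.0: MATCH
  /19 19.234.224.0: no
  /0 0.0.0.0: MATCH
Selected: next-hop 166.83.24.185 via eth1 (matched /20)


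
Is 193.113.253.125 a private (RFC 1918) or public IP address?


RFC 1918 private ranges:
  10.0.0.0/8 (10.0.0.0 - 10.255.255.255)
  172.16.0.0/12 (172.16.0.0 - 172.31.255.255)
  192.168.0.0/16 (192.168.0.0 - 192.168.255.255)
Public (not in any RFC 1918 range)


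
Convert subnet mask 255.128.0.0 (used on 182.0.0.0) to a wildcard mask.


Subnet mask: 255.128.0.0
Wildcard = 255.255.255.255 - subnet mask
255 - 255 = 0
255 - 128 = 127
255 - 0 = 255
255 - 0 = 255
Wildcard: 0.127.255.255


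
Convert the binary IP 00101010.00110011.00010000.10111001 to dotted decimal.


00101010 = 42
00110011 = 51
00010000 = 16
10111001 = 185
IP: 42.51.16.185


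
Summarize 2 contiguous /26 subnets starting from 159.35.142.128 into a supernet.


Original prefix: /26
Number of subnets: 2 = 2^1
New prefix = 26 - 1 = 25
Supernet: 159.35.142.128/25


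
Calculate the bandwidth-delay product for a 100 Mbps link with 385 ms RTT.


BDP = bandwidth * RTT
= 100 Mbps * 385 ms
= 100 * 1e6 * 385 / 1000 bits
= 38500000 bits
= 4812500 bytes
= 4699.707 KB
BDP = 38500000 bits (4812500 bytes)


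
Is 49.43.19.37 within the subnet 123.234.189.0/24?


Subnet network: 123.234.189.0
Test IP AND mask: 49.43.19.0
No, 49.43.19.37 is not in 123.234.189.0/24


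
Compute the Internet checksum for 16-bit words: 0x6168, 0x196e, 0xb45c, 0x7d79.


Sum all words (with carry folding):
+ 0x6168 = 0x6168
+ 0x196e = 0x7ad6
+ 0xb45c = 0x2f33
+ 0x7d79 = 0xacac
One's complement: ~0xacac
Checksum = 0x5353


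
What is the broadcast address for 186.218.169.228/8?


Network: 186.0.0.0/8
Host bits = 24
Set all host bits to 1:
Broadcast: 186.255.255.255


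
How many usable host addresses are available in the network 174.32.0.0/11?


Host bits = 32 - 11 = 21
Total addresses = 2^21 = 2097152
Usable = total - 2 (network and broadcast)
Usable hosts: 2097150


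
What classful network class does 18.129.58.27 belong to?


First octet: 18
Binary: 00010010
0xxxxxxx -> Class A (1-126)
Class A, default mask 255.0.0.0 (/8)


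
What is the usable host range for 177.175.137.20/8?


Network: 177.0.0.0
Broadcast: 177.255.255.255
First usable = network + 1
Last usable = broadcast - 1
Range: 177.0.0.1 to 177.255.255.254


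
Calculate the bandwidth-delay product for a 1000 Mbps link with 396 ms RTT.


BDP = bandwidth * RTT
= 1000 Mbps * 396 ms
= 1000 * 1e6 * 396 / 1000 bits
= 396000000 bits
= 49500000 bytes
= 48339.8438 KB
BDP = 396000000 bits (49500000 bytes)


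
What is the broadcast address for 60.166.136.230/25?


Network: 60.166.136.128/25
Host bits = 7
Set all host bits to 1:
Broadcast: 60.166.136.255


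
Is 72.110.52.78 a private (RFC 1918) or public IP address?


RFC 1918 private ranges:
  10.0.0.0/8 (10.0.0.0 - 10.255.255.255)
  172.16.0.0/12 (172.16.0.0 - 172.31.255.255)
  192.168.0.0/16 (192.168.0.0 - 192.168.255.255)
Public (not in any RFC 1918 range)


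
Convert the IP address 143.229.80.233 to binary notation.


143 = 10001111
229 = 11100101
80 = 01010000
233 = 11101001
Binary: 10001111.11100101.01010000.11101001


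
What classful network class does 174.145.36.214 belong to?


First octet: 174
Binary: 10101110
10xxxxxx -> Class B (128-191)
Class B, default mask 255.255.0.0 (/16)


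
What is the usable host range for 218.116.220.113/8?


Network: 218.0.0.0
Broadcast: 218.255.255.255
First usable = network + 1
Last usable = broadcast - 1
Range: 218.0.0.1 to 218.255.255.254


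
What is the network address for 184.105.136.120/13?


IP:   10111000.01101001.10001000.01111000
Mask: 11111111.11111000.00000000.00000000
AND operation:
Net:  10111000.01101000.00000000.00000000
Network: 184.104.0.0/13


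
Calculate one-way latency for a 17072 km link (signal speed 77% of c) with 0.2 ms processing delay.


Speed = 0.77 * 3e5 km/s = 231000 km/s
Propagation delay = 17072 / 231000 = 0.0739 s = 73.9048 ms
Processing delay = 0.2 ms
Total one-way latency = 74.1048 ms


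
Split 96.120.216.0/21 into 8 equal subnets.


New prefix = 21 + 3 = 24
Each subnet has 256 addresses
  96.120.216.0/24
  96.120.217.0/24
  96.120.218.0/24
  96.120.219.0/24
  96.120.220.0/24
  96.120.221.0/24
  96.120.222.0/24
  96.120.223.0/24
Subnets: 96.120.216.0/24, 96.120.217.0/24, 96.120.218.0/24, 96.120.219.0/24, 96.120.220.0/24, 96.120.221.0/24, 96.120.222.0/24, 96.120.223.0/24


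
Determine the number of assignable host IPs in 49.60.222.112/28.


Host bits = 32 - 28 = 4
Total addresses = 2^4 = 16
Usable = total - 2 (network and broadcast)
Usable hosts: 14


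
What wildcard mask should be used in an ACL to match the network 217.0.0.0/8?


Subnet mask: 255.0.0.0
Wildcard = 255.255.255.255 - subnet mask
255 - 255 = 0
255 - 0 = 255
255 - 0 = 255
255 - 0 = 255
Wildcard: 0.255.255.255


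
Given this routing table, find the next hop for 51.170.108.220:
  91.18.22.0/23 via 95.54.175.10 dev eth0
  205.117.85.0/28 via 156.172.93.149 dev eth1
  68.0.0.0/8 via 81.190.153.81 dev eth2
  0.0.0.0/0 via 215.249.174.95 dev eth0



Longest prefix match for 51.170.108.220:
  /23 91.18.22.0: no
  /28 205.117.85.0: no
  /8 68.0.0.0: no
  /0 0.0.0.0: MATCH
Selected: next-hop 215.249.174.95 via eth0 (matched /0)


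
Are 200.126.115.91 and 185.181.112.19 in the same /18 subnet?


Mask: 255.255.192.0
200.126.115.91 AND mask = 200.126.64.0
185.181.112.19 AND mask = 185.181.64.0
No, different subnets (200.126.64.0 vs 185.181.64.0)


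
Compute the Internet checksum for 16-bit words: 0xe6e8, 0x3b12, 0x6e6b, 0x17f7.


Sum all words (with carry folding):
+ 0xe6e8 = 0xe6e8
+ 0x3b12 = 0x21fb
+ 0x6e6b = 0x9066
+ 0x17f7 = 0xa85d
One's complement: ~0xa85d
Checksum = 0x57a2


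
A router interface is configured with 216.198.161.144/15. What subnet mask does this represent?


/15 means 15 network bits, 17 host bits
Binary: 11111111111111100000000000000000
Mask: 255.254.0.0


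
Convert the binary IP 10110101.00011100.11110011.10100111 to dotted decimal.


10110101 = 181
00011100 = 28
11110011 = 243
10100111 = 167
IP: 181.28.243.167


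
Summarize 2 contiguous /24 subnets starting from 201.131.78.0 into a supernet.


Original prefix: /24
Number of subnets: 2 = 2^1
New prefix = 24 - 1 = 23
Supernet: 201.131.78.0/23


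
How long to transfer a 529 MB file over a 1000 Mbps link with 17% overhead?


Effective throughput = 1000 * (1 - 17/100) = 830 Mbps
File size in Mb = 529 * 8 = 4232 Mb
Time = 4232 / 830
Time = 5.0988 seconds


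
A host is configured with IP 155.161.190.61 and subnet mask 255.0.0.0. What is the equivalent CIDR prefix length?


Binary: 11111111.00000000.00000000.00000000
Count leading 1s
Prefix: /8


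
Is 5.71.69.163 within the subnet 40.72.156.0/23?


Subnet network: 40.72.156.0
Test IP AND mask: 5.71.68.0
No, 5.71.69.163 is not in 40.72.156.0/23


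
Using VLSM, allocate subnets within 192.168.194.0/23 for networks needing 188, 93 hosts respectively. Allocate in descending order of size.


188 hosts -> /24 (254 usable): 192.168.194.0/24
93 hosts -> /25 (126 usable): 192.168.195.0/25
Allocation: 192.168.194.0/24 (188 hosts, 254 usable); 192.168.195.0/25 (93 hosts, 126 usable)


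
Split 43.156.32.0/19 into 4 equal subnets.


New prefix = 19 + 2 = 21
Each subnet has 2048 addresses
  43.156.32.0/21
  43.156.40.0/21
  43.156.48.0/21
  43.156.56.0/21
Subnets: 43.156.32.0/21, 43.156.40.0/21, 43.156.48.0/21, 43.156.56.0/21


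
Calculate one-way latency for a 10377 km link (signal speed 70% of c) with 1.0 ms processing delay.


Speed = 0.7 * 3e5 km/s = 210000 km/s
Propagation delay = 10377 / 210000 = 0.0494 s = 49.4143 ms
Processing delay = 1.0 ms
Total one-way latency = 50.4143 ms


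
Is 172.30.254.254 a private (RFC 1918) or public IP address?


RFC 1918 private ranges:
  10.0.0.0/8 (10.0.0.0 - 10.255.255.255)
  172.16.0.0/12 (172.16.0.0 - 172.31.255.255)
  192.168.0.0/16 (192.168.0.0 - 192.168.255.255)
Private (in 172.16.0.0/12)


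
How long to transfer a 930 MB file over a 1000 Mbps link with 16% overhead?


Effective throughput = 1000 * (1 - 16/100) = 840 Mbps
File size in Mb = 930 * 8 = 7440 Mb
Time = 7440 / 840
Time = 8.8571 seconds


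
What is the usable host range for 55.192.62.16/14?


Network: 55.192.0.0
Broadcast: 55.195.255.255
First usable = network + 1
Last usable = broadcast - 1
Range: 55.192.0.1 to 55.195.255.254


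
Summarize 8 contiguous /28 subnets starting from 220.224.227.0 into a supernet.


Original prefix: /28
Number of subnets: 8 = 2^3
New prefix = 28 - 3 = 25
Supernet: 220.224.227.0/25


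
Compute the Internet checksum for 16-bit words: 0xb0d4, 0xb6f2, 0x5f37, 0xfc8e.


Sum all words (with carry folding):
+ 0xb0d4 = 0xb0d4
+ 0xb6f2 = 0x67c7
+ 0x5f37 = 0xc6fe
+ 0xfc8e = 0xc38d
One's complement: ~0xc38d
Checksum = 0x3c72
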